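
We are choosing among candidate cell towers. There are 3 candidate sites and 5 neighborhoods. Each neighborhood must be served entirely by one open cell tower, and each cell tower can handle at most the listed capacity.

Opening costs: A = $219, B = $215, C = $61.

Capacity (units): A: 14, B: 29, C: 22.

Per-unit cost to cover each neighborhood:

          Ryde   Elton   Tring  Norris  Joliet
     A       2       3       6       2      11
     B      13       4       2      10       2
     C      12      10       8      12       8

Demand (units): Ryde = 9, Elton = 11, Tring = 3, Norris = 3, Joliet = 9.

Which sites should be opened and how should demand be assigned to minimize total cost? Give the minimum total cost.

Minimum total cost: 482

Open {B, C}: Ryde→C 12·9=108, Elton→B 4·11=44, Tring→B 2·3=6, Norris→B 10·3=30, Joliet→B 2·9=18.
Loads: B carries 26/29, C carries 9/22. Service 206; fixed 276; total 482.
Next best feasible plan costs 488.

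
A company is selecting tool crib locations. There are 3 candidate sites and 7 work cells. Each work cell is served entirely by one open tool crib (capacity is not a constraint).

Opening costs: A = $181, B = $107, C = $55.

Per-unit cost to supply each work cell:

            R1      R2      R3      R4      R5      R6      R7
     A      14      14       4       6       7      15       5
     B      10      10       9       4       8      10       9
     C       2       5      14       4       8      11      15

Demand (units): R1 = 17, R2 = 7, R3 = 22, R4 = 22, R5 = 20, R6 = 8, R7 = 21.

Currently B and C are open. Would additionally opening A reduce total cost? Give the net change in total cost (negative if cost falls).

Current service cost with {B, C}: 784.
Adding A: each work cell re-picks its cheapest; new service cost 570, saving 214.
Extra fixed cost: 181. Net change = 181 − 214 = -33.
(Totals: 946 → 913.)

Yes — net change −33 (cost falls by 33).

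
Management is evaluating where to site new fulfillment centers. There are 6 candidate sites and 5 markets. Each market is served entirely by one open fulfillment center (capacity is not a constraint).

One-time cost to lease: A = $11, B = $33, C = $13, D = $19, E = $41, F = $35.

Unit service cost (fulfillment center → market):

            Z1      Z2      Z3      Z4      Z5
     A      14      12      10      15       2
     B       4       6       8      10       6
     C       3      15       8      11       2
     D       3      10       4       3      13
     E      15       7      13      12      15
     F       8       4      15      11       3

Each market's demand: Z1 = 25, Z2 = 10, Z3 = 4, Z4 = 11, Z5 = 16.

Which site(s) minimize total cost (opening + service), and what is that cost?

Open A, D and F; minimum total cost 261.

For any fixed open set, each market goes to its cheapest open site; total = fixed + service.
{A, D, F}: Z1→D 3·25=75, Z2→F 4·10=40, Z3→D 4·4=16, Z4→D 3·11=33, Z5→A 2·16=32. Service 196; fixed 65; total 261.
{C, D, F}: Z1→C 3·25=75, Z2→F 4·10=40, Z3→D 4·4=16, Z4→D 3·11=33, Z5→C 2·16=32. Service 196; fixed 67; total 263.
{D, F}: service 212 + fixed 54 = 266
{A, B, C, D, E, F}: service 196 + fixed 152 = 348
No other subset beats 261.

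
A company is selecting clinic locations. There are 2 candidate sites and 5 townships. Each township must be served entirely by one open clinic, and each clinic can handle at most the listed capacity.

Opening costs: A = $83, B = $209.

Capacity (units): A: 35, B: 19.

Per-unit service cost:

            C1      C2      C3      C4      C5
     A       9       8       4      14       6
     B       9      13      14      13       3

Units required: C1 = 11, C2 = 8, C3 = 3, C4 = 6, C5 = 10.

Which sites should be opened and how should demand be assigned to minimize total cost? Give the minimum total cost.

Open {A, B}: C1→A 9·11=99, C2→A 8·8=64, C3→A 4·3=12, C4→B 13·6=78, C5→B 3·10=30.
Loads: A carries 22/35, B carries 16/19. Service 283; fixed 292; total 575.
Next best feasible plan costs 581.

Minimum total cost: 575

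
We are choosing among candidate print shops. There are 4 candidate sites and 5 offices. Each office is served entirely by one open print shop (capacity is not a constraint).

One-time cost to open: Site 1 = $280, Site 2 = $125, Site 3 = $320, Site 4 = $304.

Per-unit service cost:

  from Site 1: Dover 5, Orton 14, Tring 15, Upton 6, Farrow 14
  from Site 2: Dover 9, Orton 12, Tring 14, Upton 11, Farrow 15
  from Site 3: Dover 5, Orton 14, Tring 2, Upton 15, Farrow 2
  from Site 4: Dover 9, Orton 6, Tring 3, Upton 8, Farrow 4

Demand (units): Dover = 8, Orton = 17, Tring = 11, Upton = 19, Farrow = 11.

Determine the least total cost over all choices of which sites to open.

For any fixed open set, each office goes to its cheapest open site; total = fixed + service.
{Site 4}: Dover→Site 4 9·8=72, Orton→Site 4 6·17=102, Tring→Site 4 3·11=33, Upton→Site 4 8·19=152, Farrow→Site 4 4·11=44. Service 403; fixed 304; total 707.
{Site 2, Site 4}: service 403 + fixed 429 = 832
{Site 1, Site 4}: service 333 + fixed 584 = 917
{Site 1, Site 2, Site 3, Site 4}: service 300 + fixed 1029 = 1329
(All 15 nonempty subsets were checked; Site 4 only is lowest.)

Minimum total cost: 707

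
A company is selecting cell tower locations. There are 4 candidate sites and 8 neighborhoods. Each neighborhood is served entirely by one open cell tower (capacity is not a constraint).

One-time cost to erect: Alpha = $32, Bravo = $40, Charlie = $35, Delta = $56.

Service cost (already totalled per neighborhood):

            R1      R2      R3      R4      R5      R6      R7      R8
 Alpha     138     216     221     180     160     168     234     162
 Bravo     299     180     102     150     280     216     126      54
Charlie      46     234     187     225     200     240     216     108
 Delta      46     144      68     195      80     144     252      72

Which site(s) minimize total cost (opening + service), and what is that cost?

For any fixed open set, each neighborhood goes to its cheapest open site; total = fixed + service.
{Bravo, Delta}: R1→Delta 46, R2→Delta 144, R3→Delta 68, R4→Bravo 150, R5→Delta 80, R6→Delta 144, R7→Bravo 126, R8→Bravo 54. Service 812; fixed 96; total 908.
{Alpha, Bravo, Delta}: R1→Delta 46, R2→Delta 144, R3→Delta 68, R4→Bravo 150, R5→Delta 80, R6→Delta 144, R7→Bravo 126, R8→Bravo 54. Service 812; fixed 128; total 940.
{Bravo, Charlie, Delta}: service 812 + fixed 131 = 943
{Alpha, Bravo, Charlie, Delta}: R1→Charlie 46, R2→Delta 144, R3→Delta 68, R4→Bravo 150, R5→Delta 80, R6→Delta 144, R7→Bravo 126, R8→Bravo 54. Service 812; fixed 163; total 975.
(All 15 nonempty subsets were checked; Bravo and Delta is lowest.)

Open Bravo and Delta; minimum total cost 908.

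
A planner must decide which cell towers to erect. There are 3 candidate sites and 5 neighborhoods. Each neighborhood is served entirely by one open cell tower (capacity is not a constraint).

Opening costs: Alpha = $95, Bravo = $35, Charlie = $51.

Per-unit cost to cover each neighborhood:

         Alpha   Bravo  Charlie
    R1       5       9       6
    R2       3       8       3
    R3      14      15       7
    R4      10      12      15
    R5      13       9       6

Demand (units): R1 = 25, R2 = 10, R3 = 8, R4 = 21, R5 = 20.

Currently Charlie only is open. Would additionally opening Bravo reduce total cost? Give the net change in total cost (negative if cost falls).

Current service cost with {Charlie}: 671.
Adding Bravo: each neighborhood re-picks its cheapest; new service cost 608, saving 63.
Extra fixed cost: 35. Net change = 35 − 63 = -28.
(Totals: 722 → 694.)

Yes — net change −28 (cost falls by 28).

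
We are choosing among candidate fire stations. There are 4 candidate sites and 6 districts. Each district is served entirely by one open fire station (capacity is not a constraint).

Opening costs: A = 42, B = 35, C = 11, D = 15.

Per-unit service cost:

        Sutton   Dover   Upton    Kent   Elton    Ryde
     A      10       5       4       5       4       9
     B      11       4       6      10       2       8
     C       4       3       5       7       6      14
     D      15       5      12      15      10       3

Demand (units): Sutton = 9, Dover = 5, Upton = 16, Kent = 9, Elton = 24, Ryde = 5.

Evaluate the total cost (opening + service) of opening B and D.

Each district is assigned to its cheapest site among the open ones.
{B, D}: Sutton→B 11·9=99, Dover→B 4·5=20, Upton→B 6·16=96, Kent→B 10·9=90, Elton→B 2·24=48, Ryde→D 3·5=15. Service 368; fixed 50; total 418.

Total cost: 418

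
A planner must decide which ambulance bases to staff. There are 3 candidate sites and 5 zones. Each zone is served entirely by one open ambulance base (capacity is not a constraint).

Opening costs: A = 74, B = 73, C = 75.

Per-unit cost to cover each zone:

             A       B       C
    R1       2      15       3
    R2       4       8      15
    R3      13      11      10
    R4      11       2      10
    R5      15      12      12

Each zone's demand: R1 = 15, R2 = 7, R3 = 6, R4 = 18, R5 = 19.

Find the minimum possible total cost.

For any fixed open set, each zone goes to its cheapest open site; total = fixed + service.
{A, B}: R1→A 2·15=30, R2→A 4·7=28, R3→B 11·6=66, R4→B 2·18=36, R5→B 12·19=228. Service 388; fixed 147; total 535.
{B, C}: service 425 + fixed 148 = 573
{A, B, C}: R1→A 2·15=30, R2→A 4·7=28, R3→C 10·6=60, R4→B 2·18=36, R5→B 12·19=228. Service 382; fixed 222; total 604.
{B}: service 611 + fixed 73 = 684
No other subset beats 535.

Minimum total cost: 535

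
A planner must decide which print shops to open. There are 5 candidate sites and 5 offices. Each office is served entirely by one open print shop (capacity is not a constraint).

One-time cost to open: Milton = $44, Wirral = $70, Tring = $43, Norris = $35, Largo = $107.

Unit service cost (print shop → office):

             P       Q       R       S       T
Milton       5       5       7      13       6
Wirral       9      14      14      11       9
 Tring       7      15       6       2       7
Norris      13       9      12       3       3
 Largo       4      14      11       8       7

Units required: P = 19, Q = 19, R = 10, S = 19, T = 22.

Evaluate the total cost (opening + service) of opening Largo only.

Each office is assigned to its cheapest site among the open ones.
{Largo}: P→Largo 4·19=76, Q→Largo 14·19=266, R→Largo 11·10=110, S→Largo 8·19=152, T→Largo 7·22=154. Service 758; fixed 107; total 865.

Total cost: 865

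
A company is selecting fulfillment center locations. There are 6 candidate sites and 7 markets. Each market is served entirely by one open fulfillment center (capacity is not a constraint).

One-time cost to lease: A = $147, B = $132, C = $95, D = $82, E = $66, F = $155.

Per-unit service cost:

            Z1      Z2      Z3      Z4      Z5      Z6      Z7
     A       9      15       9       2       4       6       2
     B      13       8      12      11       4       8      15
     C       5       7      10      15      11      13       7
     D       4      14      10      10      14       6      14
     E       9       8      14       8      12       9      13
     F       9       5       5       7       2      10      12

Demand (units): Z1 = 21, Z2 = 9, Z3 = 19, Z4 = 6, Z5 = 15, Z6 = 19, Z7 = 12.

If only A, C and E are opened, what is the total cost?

Each market is assigned to its cheapest site among the open ones.
{A, C, E}: Z1→C 5·21=105, Z2→C 7·9=63, Z3→A 9·19=171, Z4→A 2·6=12, Z5→A 4·15=60, Z6→A 6·19=114, Z7→A 2·12=24. Service 549; fixed 308; total 857.

Total cost: 857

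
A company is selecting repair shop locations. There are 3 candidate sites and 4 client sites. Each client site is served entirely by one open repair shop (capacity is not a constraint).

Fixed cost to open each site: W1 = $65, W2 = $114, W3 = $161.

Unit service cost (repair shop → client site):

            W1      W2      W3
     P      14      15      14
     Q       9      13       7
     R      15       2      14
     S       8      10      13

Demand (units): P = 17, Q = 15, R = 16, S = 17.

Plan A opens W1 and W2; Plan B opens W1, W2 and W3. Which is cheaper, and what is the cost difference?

Plan A: {W1, W2}: P→W1 14·17=238, Q→W1 9·15=135, R→W2 2·16=32, S→W1 8·17=136. Service 541; fixed 179; total 720.
Plan B: {W1, W2, W3}: P→W1 14·17=238, Q→W3 7·15=105, R→W2 2·16=32, S→W1 8·17=136. Service 511; fixed 340; total 851.
Difference: |720 − 851| = 131.

Plan A is cheaper by 131.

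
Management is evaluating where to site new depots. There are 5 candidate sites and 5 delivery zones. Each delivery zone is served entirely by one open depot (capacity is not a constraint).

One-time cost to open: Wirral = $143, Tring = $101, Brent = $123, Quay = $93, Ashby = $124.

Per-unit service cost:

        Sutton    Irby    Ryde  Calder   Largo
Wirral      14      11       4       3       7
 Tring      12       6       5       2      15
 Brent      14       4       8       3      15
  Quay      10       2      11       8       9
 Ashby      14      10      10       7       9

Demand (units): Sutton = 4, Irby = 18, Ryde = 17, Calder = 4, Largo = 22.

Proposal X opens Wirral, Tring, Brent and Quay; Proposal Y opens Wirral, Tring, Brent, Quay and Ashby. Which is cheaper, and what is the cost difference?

Proposal X is cheaper by 124.

Proposal X: {Wirral, Tring, Brent, Quay}: Sutton→Quay 10·4=40, Irby→Quay 2·18=36, Ryde→Wirral 4·17=68, Calder→Tring 2·4=8, Largo→Wirral 7·22=154. Service 306; fixed 460; total 766.
Proposal Y: {Wirral, Tring, Brent, Quay, Ashby}: Sutton→Quay 10·4=40, Irby→Quay 2·18=36, Ryde→Wirral 4·17=68, Calder→Tring 2·4=8, Largo→Wirral 7·22=154. Service 306; fixed 584; total 890.
Difference: |766 − 890| = 124.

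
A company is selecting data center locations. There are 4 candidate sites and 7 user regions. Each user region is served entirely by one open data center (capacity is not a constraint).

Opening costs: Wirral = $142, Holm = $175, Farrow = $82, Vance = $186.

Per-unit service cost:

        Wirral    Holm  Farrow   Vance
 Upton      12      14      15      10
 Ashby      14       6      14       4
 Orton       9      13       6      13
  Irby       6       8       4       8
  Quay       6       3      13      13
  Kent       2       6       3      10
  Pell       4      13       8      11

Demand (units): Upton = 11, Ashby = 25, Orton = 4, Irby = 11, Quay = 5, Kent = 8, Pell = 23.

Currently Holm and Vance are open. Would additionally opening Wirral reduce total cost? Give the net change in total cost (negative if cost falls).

Yes — net change −89 (cost falls by 89).

Current service cost with {Holm, Vance}: 666.
Adding Wirral: each user region re-picks its cheapest; new service cost 435, saving 231.
Extra fixed cost: 142. Net change = 142 − 231 = -89.
(Totals: 1027 → 938.)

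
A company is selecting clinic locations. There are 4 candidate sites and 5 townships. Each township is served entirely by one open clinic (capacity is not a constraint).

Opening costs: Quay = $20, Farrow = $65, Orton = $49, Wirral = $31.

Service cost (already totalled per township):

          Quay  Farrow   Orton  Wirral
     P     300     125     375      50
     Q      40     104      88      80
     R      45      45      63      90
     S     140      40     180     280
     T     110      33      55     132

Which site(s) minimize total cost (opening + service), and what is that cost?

For any fixed open set, each township goes to its cheapest open site; total = fixed + service.
{Quay, Farrow, Wirral}: P→Wirral 50, Q→Quay 40, R→Quay 45, S→Farrow 40, T→Farrow 33. Service 208; fixed 116; total 324.
{Farrow, Wirral}: service 248 + fixed 96 = 344
{Quay, Farrow}: service 283 + fixed 85 = 368
{Quay, Farrow, Orton, Wirral}: service 208 + fixed 165 = 373
No other subset beats 324.

Open Quay, Farrow and Wirral; minimum total cost 324.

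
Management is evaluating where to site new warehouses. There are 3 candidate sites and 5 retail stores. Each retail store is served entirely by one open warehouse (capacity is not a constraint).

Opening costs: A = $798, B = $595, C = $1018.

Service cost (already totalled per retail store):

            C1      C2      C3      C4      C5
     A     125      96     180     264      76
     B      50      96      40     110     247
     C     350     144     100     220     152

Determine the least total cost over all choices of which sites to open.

For any fixed open set, each retail store goes to its cheapest open site; total = fixed + service.
{B}: C1→B 50, C2→B 96, C3→B 40, C4→B 110, C5→B 247. Service 543; fixed 595; total 1138.
{A}: service 741 + fixed 798 = 1539
{A, B}: C1→B 50, C2→A 96, C3→B 40, C4→B 110, C5→A 76. Service 372; fixed 1393; total 1765.
{A, B, C}: service 372 + fixed 2411 = 2783
No other subset beats 1138.

Minimum total cost: 1138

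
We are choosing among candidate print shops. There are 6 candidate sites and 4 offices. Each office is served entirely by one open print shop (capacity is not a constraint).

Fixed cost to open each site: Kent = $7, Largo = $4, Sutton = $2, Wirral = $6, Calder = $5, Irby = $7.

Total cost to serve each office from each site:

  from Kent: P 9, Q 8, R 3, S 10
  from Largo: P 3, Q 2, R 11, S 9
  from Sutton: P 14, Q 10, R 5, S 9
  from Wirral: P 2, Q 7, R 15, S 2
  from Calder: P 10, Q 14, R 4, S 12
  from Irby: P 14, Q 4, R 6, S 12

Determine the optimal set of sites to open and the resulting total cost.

For any fixed open set, each office goes to its cheapest open site; total = fixed + service.
{Largo, Sutton, Wirral}: P→Wirral 2, Q→Largo 2, R→Sutton 5, S→Wirral 2. Service 11; fixed 12; total 23.
{Sutton, Wirral}: P→Wirral 2, Q→Wirral 7, R→Sutton 5, S→Wirral 2. Service 16; fixed 8; total 24.
{Largo, Sutton}: service 19 + fixed 6 = 25
{Kent, Largo, Sutton, Wirral, Calder, Irby}: P→Wirral 2, Q→Largo 2, R→Kent 3, S→Wirral 2. Service 9; fixed 31; total 40.
No other subset beats 23.

Open Largo, Sutton and Wirral; minimum total cost 23.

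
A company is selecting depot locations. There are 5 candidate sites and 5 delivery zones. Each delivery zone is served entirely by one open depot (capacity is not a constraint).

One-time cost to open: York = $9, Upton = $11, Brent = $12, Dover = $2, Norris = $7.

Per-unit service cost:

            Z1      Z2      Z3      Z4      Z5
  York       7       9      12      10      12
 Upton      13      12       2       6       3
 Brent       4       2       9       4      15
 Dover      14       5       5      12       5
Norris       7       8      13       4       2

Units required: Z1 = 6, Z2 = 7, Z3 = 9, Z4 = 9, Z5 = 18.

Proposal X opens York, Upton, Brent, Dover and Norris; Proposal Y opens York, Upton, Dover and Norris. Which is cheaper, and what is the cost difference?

Proposal X is cheaper by 27.

Proposal X: {York, Upton, Brent, Dover, Norris}: Z1→Brent 4·6=24, Z2→Brent 2·7=14, Z3→Upton 2·9=18, Z4→Brent 4·9=36, Z5→Norris 2·18=36. Service 128; fixed 41; total 169.
Proposal Y: {York, Upton, Dover, Norris}: Z1→York 7·6=42, Z2→Dover 5·7=35, Z3→Upton 2·9=18, Z4→Norris 4·9=36, Z5→Norris 2·18=36. Service 167; fixed 29; total 196.
Difference: |169 − 196| = 27.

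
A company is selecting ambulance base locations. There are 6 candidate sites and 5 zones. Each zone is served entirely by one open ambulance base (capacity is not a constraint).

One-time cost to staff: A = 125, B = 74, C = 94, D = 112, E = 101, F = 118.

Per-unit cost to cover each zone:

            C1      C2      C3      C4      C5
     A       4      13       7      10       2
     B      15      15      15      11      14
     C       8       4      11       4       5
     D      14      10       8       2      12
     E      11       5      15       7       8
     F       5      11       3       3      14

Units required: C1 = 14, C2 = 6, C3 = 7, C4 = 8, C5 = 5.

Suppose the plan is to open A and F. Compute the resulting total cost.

Total cost: 420

Each zone is assigned to its cheapest site among the open ones.
{A, F}: C1→A 4·14=56, C2→F 11·6=66, C3→F 3·7=21, C4→F 3·8=24, C5→A 2·5=10. Service 177; fixed 243; total 420.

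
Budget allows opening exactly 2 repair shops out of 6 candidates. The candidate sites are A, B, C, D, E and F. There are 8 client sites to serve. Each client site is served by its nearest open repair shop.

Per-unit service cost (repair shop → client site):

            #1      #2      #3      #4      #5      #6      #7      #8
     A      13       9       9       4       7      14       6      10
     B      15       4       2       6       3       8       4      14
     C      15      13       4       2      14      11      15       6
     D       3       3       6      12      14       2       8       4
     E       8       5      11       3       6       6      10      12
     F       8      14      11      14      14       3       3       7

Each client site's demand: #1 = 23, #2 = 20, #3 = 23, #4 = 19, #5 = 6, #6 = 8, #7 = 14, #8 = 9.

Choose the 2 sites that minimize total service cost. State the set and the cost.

With exactly 2 open, each client site uses its cheapest among the chosen.
{B, D}: #1→D 3·23=69, #2→D 3·20=60, #3→B 2·23=46, #4→B 6·19=114, #5→B 3·6=18, #6→D 2·8=16, #7→B 4·14=56, #8→D 4·9=36. Service cost 415.
{C, D}: service cost 507
{A, D}: service cost 521
Among all 15 size-2 choices, {B, D} is lowest.

Choose B and D; total service cost 415.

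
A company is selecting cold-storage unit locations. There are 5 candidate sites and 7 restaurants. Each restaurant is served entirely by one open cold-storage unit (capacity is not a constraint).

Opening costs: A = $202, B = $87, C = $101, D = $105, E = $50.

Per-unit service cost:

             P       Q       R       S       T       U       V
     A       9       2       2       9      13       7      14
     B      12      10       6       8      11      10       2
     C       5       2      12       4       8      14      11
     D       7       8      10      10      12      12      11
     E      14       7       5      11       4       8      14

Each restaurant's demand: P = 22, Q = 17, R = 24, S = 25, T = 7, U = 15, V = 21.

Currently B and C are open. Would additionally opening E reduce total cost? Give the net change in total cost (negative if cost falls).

Current service cost with {B, C}: 636.
Adding E: each restaurant re-picks its cheapest; new service cost 554, saving 82.
Extra fixed cost: 50. Net change = 50 − 82 = -32.
(Totals: 824 → 792.)

Yes — net change −32 (cost falls by 32).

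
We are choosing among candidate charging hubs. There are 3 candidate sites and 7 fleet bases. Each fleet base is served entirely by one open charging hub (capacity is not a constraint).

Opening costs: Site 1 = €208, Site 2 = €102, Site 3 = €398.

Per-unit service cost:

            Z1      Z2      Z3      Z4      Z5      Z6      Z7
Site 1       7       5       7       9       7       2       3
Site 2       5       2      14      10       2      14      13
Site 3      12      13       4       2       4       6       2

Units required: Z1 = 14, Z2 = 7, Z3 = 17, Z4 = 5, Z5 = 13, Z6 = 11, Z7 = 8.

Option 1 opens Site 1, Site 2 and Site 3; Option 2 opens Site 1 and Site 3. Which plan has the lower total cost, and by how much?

Option 1: {Site 1, Site 2, Site 3}: Z1→Site 2 5·14=70, Z2→Site 2 2·7=14, Z3→Site 3 4·17=68, Z4→Site 3 2·5=10, Z5→Site 2 2·13=26, Z6→Site 1 2·11=22, Z7→Site 3 2·8=16. Service 226; fixed 708; total 934.
Option 2: {Site 1, Site 3}: Z1→Site 1 7·14=98, Z2→Site 1 5·7=35, Z3→Site 3 4·17=68, Z4→Site 3 2·5=10, Z5→Site 3 4·13=52, Z6→Site 1 2·11=22, Z7→Site 3 2·8=16. Service 301; fixed 606; total 907.
Difference: |934 − 907| = 27.

Option 2 is cheaper by 27.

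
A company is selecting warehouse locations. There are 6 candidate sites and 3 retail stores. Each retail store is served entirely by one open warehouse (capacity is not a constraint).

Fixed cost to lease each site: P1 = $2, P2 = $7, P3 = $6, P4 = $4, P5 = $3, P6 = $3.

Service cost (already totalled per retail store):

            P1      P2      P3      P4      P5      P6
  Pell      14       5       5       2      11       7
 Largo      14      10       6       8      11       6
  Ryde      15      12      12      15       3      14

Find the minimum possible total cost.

For any fixed open set, each retail store goes to its cheapest open site; total = fixed + service.
{P4, P5}: Pell→P4 2, Largo→P4 8, Ryde→P5 3. Service 13; fixed 7; total 20.
{P4, P5, P6}: service 11 + fixed 10 = 21
{P1, P4, P5}: service 13 + fixed 9 = 22
{P1, P2, P3, P4, P5, P6}: Pell→P4 2, Largo→P3 6, Ryde→P5 3. Service 11; fixed 25; total 36.
No other subset beats 20.

Minimum total cost: 20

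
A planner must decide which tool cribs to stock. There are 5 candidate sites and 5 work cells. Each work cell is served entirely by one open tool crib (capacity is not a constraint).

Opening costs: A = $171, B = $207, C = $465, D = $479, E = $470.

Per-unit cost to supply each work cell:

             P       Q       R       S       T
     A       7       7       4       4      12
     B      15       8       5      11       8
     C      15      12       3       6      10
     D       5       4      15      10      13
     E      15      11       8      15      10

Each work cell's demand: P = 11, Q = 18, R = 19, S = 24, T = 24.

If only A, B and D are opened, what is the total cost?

Each work cell is assigned to its cheapest site among the open ones.
{A, B, D}: P→D 5·11=55, Q→D 4·18=72, R→A 4·19=76, S→A 4·24=96, T→B 8·24=192. Service 491; fixed 857; total 1348.

Total cost: 1348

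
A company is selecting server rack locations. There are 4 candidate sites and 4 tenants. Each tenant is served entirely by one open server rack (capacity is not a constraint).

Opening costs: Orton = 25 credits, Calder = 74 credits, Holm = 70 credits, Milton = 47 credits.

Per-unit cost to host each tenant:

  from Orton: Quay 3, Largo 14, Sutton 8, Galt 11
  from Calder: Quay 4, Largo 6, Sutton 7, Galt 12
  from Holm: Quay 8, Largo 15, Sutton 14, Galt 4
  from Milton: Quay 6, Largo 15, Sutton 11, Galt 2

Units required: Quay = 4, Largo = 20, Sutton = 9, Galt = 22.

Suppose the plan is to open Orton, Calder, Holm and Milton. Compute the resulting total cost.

Total cost: 455

Each tenant is assigned to its cheapest site among the open ones.
{Orton, Calder, Holm, Milton}: Quay→Orton 3·4=12, Largo→Calder 6·20=120, Sutton→Calder 7·9=63, Galt→Milton 2·22=44. Service 239; fixed 216; total 455.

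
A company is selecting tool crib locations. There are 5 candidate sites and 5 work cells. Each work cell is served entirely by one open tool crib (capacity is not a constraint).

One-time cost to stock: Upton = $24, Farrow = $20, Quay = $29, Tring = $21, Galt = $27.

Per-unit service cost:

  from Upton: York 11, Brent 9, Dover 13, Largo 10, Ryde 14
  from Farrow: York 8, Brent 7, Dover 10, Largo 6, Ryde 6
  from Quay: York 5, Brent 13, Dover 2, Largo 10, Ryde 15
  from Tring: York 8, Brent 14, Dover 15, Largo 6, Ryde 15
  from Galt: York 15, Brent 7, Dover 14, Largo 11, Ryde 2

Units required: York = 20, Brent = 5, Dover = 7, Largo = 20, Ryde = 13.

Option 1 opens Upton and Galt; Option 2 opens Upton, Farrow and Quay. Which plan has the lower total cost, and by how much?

Option 2 is cheaper by 203.

Option 1: {Upton, Galt}: York→Upton 11·20=220, Brent→Galt 7·5=35, Dover→Upton 13·7=91, Largo→Upton 10·20=200, Ryde→Galt 2·13=26. Service 572; fixed 51; total 623.
Option 2: {Upton, Farrow, Quay}: York→Quay 5·20=100, Brent→Farrow 7·5=35, Dover→Quay 2·7=14, Largo→Farrow 6·20=120, Ryde→Farrow 6·13=78. Service 347; fixed 73; total 420.
Difference: |623 − 420| = 203.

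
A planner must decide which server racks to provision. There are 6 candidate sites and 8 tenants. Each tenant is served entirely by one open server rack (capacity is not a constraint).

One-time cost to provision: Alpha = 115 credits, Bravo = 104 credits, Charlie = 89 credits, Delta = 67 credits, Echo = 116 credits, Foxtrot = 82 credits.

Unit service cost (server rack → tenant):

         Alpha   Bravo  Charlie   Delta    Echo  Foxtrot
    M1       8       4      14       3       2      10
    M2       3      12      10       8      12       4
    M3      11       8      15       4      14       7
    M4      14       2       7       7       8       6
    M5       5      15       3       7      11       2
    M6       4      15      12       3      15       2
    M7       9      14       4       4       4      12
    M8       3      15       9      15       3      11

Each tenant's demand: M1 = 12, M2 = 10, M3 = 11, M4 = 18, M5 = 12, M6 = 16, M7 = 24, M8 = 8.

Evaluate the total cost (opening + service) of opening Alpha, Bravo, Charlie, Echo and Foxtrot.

Each tenant is assigned to its cheapest site among the open ones.
{Alpha, Bravo, Charlie, Echo, Foxtrot}: M1→Echo 2·12=24, M2→Alpha 3·10=30, M3→Foxtrot 7·11=77, M4→Bravo 2·18=36, M5→Foxtrot 2·12=24, M6→Foxtrot 2·16=32, M7→Charlie 4·24=96, M8→Alpha 3·8=24. Service 343; fixed 506; total 849.

Total cost: 849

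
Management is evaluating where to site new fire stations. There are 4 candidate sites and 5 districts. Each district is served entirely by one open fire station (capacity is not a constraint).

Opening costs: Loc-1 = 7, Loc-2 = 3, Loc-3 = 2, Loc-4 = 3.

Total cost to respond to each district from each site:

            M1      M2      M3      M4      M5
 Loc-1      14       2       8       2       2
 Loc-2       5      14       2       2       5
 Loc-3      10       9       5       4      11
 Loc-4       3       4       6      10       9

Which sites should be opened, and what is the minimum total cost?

For any fixed open set, each district goes to its cheapest open site; total = fixed + service.
{Loc-2, Loc-4}: M1→Loc-4 3, M2→Loc-4 4, M3→Loc-2 2, M4→Loc-2 2, M5→Loc-2 5. Service 16; fixed 6; total 22.
{Loc-1, Loc-2}: M1→Loc-2 5, M2→Loc-1 2, M3→Loc-2 2, M4→Loc-1 2, M5→Loc-1 2. Service 13; fixed 10; total 23.
{Loc-1, Loc-2, Loc-4}: service 11 + fixed 13 = 24
{Loc-1, Loc-2, Loc-3, Loc-4}: M1→Loc-4 3, M2→Loc-1 2, M3→Loc-2 2, M4→Loc-1 2, M5→Loc-1 2. Service 11; fixed 15; total 26.
No other subset beats 22.

Open Loc-2 and Loc-4; minimum total cost 22.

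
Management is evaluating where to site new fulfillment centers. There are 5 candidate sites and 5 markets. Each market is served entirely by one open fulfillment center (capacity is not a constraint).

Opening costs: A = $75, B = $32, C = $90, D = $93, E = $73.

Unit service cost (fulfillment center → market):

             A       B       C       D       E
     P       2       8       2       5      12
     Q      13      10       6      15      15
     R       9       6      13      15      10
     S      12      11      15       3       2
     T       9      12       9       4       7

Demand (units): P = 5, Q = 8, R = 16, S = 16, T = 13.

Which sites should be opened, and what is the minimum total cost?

For any fixed open set, each market goes to its cheapest open site; total = fixed + service.
{B, D}: P→D 5·5=25, Q→B 10·8=80, R→B 6·16=96, S→D 3·16=48, T→D 4·13=52. Service 301; fixed 125; total 426.
{B, E}: service 339 + fixed 105 = 444
{B, C, D}: service 254 + fixed 215 = 469
{A, B, C, D, E}: service 238 + fixed 363 = 601
No other subset beats 426.

Open B and D; minimum total cost 426.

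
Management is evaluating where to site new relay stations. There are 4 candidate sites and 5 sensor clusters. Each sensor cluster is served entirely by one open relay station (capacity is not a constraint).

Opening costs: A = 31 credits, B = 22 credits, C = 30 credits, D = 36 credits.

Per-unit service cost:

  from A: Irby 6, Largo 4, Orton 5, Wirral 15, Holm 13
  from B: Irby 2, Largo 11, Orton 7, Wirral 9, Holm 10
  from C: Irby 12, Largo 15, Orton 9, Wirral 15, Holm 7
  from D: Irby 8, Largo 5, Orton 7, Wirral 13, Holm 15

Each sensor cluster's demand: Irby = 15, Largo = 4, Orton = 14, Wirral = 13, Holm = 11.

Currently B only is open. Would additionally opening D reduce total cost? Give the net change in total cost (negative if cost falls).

No — net change +12 (cost rises by 12).

Current service cost with {B}: 399.
Adding D: each sensor cluster re-picks its cheapest; new service cost 375, saving 24.
Extra fixed cost: 36. Net change = 36 − 24 = 12.
(Totals: 421 → 433.)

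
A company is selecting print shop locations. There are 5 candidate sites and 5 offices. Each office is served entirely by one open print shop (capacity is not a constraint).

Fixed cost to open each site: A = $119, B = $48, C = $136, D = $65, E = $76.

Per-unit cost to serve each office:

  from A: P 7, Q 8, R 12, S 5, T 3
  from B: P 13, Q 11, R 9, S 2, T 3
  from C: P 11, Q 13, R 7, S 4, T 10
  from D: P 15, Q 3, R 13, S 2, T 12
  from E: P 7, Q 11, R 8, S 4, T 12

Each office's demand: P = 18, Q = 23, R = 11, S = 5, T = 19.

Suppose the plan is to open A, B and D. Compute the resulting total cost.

Total cost: 593

Each office is assigned to its cheapest site among the open ones.
{A, B, D}: P→A 7·18=126, Q→D 3·23=69, R→B 9·11=99, S→B 2·5=10, T→A 3·19=57. Service 361; fixed 232; total 593.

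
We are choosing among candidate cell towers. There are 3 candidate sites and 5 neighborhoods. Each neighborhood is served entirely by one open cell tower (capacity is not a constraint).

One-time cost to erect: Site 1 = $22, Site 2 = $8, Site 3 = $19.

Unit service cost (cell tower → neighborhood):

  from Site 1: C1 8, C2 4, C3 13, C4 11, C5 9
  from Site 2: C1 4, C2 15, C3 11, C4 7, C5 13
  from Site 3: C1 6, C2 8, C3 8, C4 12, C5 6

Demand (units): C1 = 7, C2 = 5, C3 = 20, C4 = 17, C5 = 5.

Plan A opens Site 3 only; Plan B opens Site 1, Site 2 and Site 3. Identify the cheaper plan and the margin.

Plan B is cheaper by 89.

Plan A: {Site 3}: C1→Site 3 6·7=42, C2→Site 3 8·5=40, C3→Site 3 8·20=160, C4→Site 3 12·17=204, C5→Site 3 6·5=30. Service 476; fixed 19; total 495.
Plan B: {Site 1, Site 2, Site 3}: C1→Site 2 4·7=28, C2→Site 1 4·5=20, C3→Site 3 8·20=160, C4→Site 2 7·17=119, C5→Site 3 6·5=30. Service 357; fixed 49; total 406.
Difference: |495 − 406| = 89.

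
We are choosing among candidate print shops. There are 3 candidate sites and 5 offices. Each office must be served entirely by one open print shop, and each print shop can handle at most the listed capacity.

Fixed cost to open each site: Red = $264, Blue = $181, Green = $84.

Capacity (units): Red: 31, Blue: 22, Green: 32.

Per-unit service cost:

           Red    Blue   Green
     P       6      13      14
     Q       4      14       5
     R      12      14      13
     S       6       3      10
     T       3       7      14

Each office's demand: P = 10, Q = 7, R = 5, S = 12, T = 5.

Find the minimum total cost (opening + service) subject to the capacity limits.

Open {Blue, Green}: P→Green 14·10=140, Q→Green 5·7=35, R→Green 13·5=65, S→Blue 3·12=36, T→Blue 7·5=35.
Loads: Blue carries 17/22, Green carries 22/32. Service 311; fixed 265; total 576.
Next best feasible plan costs 581.

Minimum total cost: 576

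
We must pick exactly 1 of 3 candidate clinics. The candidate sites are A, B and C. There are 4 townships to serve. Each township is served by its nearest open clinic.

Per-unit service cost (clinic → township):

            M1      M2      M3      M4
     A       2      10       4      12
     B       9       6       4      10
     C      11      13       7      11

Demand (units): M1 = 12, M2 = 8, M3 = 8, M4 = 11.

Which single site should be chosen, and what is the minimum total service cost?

Choose A only; total service cost 268.

With exactly 1 open, each township uses its cheapest among the chosen.
{A}: M1→A 2·12=24, M2→A 10·8=80, M3→A 4·8=32, M4→A 12·11=132. Service cost 268.
{B}: service cost 298
{C}: service cost 413
Among all 3 size-1 choices, {A} is lowest.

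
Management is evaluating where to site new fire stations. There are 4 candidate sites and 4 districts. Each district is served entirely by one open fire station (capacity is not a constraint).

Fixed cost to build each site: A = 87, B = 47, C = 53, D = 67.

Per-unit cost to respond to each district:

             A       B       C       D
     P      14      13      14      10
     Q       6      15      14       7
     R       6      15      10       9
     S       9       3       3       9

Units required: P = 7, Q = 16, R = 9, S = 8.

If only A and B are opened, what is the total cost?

Each district is assigned to its cheapest site among the open ones.
{A, B}: P→B 13·7=91, Q→A 6·16=96, R→A 6·9=54, S→B 3·8=24. Service 265; fixed 134; total 399.

Total cost: 399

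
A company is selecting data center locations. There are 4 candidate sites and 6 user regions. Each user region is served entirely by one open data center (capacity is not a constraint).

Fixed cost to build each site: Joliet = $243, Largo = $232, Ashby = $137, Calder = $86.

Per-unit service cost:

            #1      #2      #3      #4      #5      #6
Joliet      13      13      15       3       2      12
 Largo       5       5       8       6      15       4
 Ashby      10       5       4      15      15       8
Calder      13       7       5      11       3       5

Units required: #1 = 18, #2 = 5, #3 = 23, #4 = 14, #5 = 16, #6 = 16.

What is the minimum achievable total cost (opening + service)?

For any fixed open set, each user region goes to its cheapest open site; total = fixed + service.
{Largo, Calder}: #1→Largo 5·18=90, #2→Largo 5·5=25, #3→Calder 5·23=115, #4→Largo 6·14=84, #5→Calder 3·16=48, #6→Largo 4·16=64. Service 426; fixed 318; total 744.
{Calder}: service 666 + fixed 86 = 752
{Ashby, Calder}: #1→Ashby 10·18=180, #2→Ashby 5·5=25, #3→Ashby 4·23=92, #4→Calder 11·14=154, #5→Calder 3·16=48, #6→Calder 5·16=80. Service 579; fixed 223; total 802.
{Joliet, Largo, Ashby, Calder}: service 345 + fixed 698 = 1043
No other subset beats 744.

Minimum total cost: 744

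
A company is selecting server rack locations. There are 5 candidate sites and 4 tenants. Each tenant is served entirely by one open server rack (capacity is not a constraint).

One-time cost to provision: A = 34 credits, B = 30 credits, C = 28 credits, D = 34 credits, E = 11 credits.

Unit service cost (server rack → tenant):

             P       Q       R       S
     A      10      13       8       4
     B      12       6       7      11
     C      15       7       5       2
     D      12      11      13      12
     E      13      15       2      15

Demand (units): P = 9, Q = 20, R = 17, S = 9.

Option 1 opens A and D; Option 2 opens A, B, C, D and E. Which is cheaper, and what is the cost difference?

Option 1: {A, D}: P→A 10·9=90, Q→D 11·20=220, R→A 8·17=136, S→A 4·9=36. Service 482; fixed 68; total 550.
Option 2: {A, B, C, D, E}: P→A 10·9=90, Q→B 6·20=120, R→E 2·17=34, S→C 2·9=18. Service 262; fixed 137; total 399.
Difference: |550 − 399| = 151.

Option 2 is cheaper by 151.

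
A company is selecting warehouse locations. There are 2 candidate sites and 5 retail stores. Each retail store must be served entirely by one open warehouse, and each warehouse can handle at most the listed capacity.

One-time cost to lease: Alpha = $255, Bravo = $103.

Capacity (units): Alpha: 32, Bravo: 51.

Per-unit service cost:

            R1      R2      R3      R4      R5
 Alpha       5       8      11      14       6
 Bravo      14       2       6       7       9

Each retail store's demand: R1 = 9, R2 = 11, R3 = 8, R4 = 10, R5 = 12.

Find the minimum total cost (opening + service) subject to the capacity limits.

Minimum total cost: 477

Open {Bravo}: R1→Bravo 14·9=126, R2→Bravo 2·11=22, R3→Bravo 6·8=48, R4→Bravo 7·10=70, R5→Bravo 9·12=108.
Loads: Bravo carries 50/51. Service 374; fixed 103; total 477.
Next best feasible plan costs 615.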